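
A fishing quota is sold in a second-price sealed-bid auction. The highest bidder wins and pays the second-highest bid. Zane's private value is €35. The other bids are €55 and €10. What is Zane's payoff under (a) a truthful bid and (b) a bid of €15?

The highest competing bid is €55.
Bidding truthfully at €35: the top bid is €55 (a rival), so Zane loses. Payoff = €0.
Bidding €15: the top bid is €55 (a rival), so Zane loses. Payoff = €0.
The bid only affects whether you win, not the price — here both bids land on the same side of the top rival bid, so the deviation is payoff-neutral.

(a) €0  (b) €0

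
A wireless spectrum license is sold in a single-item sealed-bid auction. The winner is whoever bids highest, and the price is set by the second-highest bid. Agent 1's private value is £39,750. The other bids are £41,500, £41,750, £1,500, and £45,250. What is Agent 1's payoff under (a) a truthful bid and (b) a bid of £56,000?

The highest competing bid is £45,250.
Bidding truthfully at £39,750: the top bid is £45,250 (a rival), so Agent 1 loses. Payoff = £0.
Bidding £56,000: Agent 1 has the top bid, wins, and pays the second-highest bid £45,250. Payoff = £39,750 − £45,250 = -£5,500.

Truthful: £0; alternative: -£5,500.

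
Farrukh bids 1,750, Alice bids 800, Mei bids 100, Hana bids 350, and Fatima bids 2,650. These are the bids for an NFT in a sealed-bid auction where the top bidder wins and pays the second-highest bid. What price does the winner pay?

Ordered from highest: Fatima 2,650 > Farrukh 1,750 > Alice 800 > Hana 350 > Mei 100.
Fatima is the highest bidder, so Fatima wins.
Under the second-price rule, the price is the second-highest bid: 1,750.

Price paid: 1,750.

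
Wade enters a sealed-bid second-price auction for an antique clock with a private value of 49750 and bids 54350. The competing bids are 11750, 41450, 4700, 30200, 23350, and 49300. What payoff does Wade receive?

Highest competing bid: 49300.
Wade's bid 54350 is the highest overall, so Wade wins and pays the second-highest bid, 49300.
Payoff = value − price = 49750 − 49300 = 450.

Payoff = 450.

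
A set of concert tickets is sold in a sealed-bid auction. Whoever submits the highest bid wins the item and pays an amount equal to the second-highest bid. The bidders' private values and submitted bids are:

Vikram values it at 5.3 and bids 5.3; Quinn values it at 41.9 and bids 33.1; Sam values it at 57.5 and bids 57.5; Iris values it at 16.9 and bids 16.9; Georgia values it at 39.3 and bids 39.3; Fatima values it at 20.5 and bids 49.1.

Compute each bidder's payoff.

Ordered from highest: Sam 57.5, then Fatima 49.1, then Georgia 39.3, then Quinn 33.1, then Iris 16.9, then Vikram 5.3.
Sam has the top bid and wins; the price is the second-highest bid, 49.1.
Sam's payoff = 57.5 − 49.1 = 8.4. All other bidders lose, so their payoff is 0.

Vikram 0.0, Quinn 0.0, Sam 8.4, Iris 0.0, Georgia 0.0, Fatima 0.0.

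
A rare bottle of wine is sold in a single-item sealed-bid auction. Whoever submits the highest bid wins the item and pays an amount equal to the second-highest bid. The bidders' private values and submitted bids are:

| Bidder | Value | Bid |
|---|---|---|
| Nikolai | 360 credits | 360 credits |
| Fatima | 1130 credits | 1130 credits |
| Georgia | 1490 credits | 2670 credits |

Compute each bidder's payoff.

Payoffs: Nikolai 0 credits, Fatima 0 credits, Georgia 360 credits.

Ordered from highest: Georgia 2670 credits, then Fatima 1130 credits, then Nikolai 360 credits.
Georgia has the top bid and wins; the price is the second-highest bid, 1130 credits.
Georgia's payoff = 1490 credits − 1130 credits = 360 credits. All other bidders lose, so their payoff is 0.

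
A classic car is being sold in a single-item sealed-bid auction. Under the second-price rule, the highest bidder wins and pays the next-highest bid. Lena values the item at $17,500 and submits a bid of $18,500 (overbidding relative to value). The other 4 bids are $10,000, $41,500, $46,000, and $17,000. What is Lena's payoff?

Highest competing bid: $46,000.
Lena's bid $18,500 is not the highest, so Lena loses, pays nothing, and earns zero payoff.

Payoff = $0.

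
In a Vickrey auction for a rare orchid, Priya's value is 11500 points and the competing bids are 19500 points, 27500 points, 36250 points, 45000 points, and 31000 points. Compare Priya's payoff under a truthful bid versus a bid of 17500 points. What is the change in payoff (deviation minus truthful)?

The highest competing bid is 45000 points.
Bidding truthfully at 11500 points: the top bid is 45000 points (a rival), so Priya loses. Payoff = 0 points.
Bidding 17500 points: the top bid is 45000 points (a rival), so Priya loses. Payoff = 0 points.
Change = 0 points − 0 points = 0 points.

Payoff change: 0 points.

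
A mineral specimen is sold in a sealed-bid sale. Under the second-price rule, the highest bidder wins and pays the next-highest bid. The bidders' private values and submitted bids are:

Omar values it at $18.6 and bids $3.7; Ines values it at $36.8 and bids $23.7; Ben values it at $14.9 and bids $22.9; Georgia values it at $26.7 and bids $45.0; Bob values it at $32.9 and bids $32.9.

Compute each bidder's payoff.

Omar $0.0, Ines $0.0, Ben $0.0, Georgia -$6.2, Bob $0.0.

Ranking the bids: Georgia $45.0, then Bob $32.9, then Ines $23.7, then Ben $22.9, then Omar $3.7.
Georgia has the top bid and wins; the price is the second-highest bid, $32.9.
Georgia's payoff = $26.7 − $32.9 = -$6.2. All other bidders lose, so their payoff is 0.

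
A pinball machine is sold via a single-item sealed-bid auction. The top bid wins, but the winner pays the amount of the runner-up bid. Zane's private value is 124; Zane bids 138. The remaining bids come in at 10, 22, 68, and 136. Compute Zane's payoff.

Highest competing bid: 136.
Zane's bid 138 is the highest overall, so Zane wins and pays the second-highest bid, 136.
Payoff = value − price = 124 − 136 = -12.

Zane's payoff: -12.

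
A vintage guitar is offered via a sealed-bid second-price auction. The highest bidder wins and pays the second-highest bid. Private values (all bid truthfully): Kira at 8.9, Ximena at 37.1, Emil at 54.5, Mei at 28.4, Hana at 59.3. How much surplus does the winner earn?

Ordered from highest: Hana 59.3; Emil 54.5; Ximena 37.1; Mei 28.4; Kira 8.9.
Hana wins with the top bid and pays the second-highest, 54.5.
Surplus = 59.3 − 54.5 = 4.8.

4.8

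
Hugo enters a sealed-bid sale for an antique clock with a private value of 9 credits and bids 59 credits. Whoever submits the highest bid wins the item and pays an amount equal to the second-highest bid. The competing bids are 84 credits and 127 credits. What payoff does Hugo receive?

Highest competing bid: 127 credits.
Hugo's bid 59 credits is not the highest, so Hugo loses, pays nothing, and earns zero payoff.

0 credits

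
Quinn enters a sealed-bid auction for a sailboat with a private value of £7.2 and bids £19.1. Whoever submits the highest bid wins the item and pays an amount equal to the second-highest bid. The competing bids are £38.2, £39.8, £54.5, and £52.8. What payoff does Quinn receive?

£0.0

Highest competing bid: £54.5.
Quinn's bid £19.1 is not the highest, so Quinn loses, pays nothing, and earns zero payoff.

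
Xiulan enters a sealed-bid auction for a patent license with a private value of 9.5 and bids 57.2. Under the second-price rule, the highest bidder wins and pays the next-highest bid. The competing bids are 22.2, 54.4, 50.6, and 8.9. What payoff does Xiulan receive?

Highest competing bid: 54.4.
Xiulan's bid 57.2 is the highest overall, so Xiulan wins and pays the second-highest bid, 54.4.
Payoff = value − price = 9.5 − 54.4 = -44.9.

Xiulan's payoff: -44.9.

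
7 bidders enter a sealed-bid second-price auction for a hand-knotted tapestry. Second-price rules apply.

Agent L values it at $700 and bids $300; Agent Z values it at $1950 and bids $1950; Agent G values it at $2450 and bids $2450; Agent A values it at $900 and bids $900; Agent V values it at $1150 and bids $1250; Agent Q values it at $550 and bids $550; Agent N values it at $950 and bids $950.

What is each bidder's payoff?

Bids in descending order: Agent G $2450; Agent Z $1950; Agent V $1250; Agent N $950; Agent A $900; Agent Q $550; Agent L $300.
Agent G has the top bid and wins; the price is the second-highest bid, $1950.
Agent G's payoff = $2450 − $1950 = $500. All other bidders lose, so their payoff is 0.

Payoffs: Agent L $0, Agent Z $0, Agent G $500, Agent A $0, Agent V $0, Agent Q $0, Agent N $0.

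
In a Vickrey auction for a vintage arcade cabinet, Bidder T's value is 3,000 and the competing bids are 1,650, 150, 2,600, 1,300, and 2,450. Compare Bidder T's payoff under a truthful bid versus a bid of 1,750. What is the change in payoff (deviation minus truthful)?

The highest competing bid is 2,600.
Bidding truthfully at 3,000: Bidder T has the top bid, wins, and pays the second-highest bid 2,600. Payoff = 3,000 − 2,600 = 400.
Bidding 1,750: the top bid is 2,600 (a rival), so Bidder T loses. Payoff = 0.
Change = 0 − 400 = -400.

Change in payoff: -400.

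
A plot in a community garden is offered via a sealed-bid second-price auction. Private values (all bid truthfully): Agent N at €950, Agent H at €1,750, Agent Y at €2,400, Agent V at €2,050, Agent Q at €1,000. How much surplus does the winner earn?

€350

Bids in descending order: Agent Y €2,400; Agent V €2,050; Agent H €1,750; Agent Q €1,000; Agent N €950.
Agent Y wins with the top bid and pays the second-highest, €2,050.
Surplus = €2,400 − €2,050 = €350.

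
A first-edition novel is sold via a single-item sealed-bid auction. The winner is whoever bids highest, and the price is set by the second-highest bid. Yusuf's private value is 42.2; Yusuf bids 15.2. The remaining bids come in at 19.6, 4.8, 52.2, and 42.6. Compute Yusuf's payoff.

Highest competing bid: 52.2.
Yusuf's bid 15.2 is not the highest, so Yusuf loses, pays nothing, and earns zero payoff.

Payoff = 0.0.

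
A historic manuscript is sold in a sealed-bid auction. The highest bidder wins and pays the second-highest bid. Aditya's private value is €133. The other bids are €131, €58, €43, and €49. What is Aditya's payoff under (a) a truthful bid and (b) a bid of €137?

Truthful: €2; alternative: €2.

The highest competing bid is €131.
Bidding truthfully at €133: Aditya has the top bid, wins, and pays the second-highest bid €131. Payoff = €133 − €131 = €2.
Bidding €137: Aditya has the top bid, wins, and pays the second-highest bid €131. Payoff = €133 − €131 = €2.
The bid only affects whether you win, not the price — here both bids land on the same side of the top rival bid, so the deviation is payoff-neutral.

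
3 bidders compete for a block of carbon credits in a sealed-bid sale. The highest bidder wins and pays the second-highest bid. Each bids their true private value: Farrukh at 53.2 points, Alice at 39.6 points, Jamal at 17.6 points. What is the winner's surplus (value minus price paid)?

Ranking the bids: Farrukh 53.2 points > Alice 39.6 points > Jamal 17.6 points.
Farrukh wins with the top bid and pays the second-highest, 39.6 points.
Surplus = 53.2 points − 39.6 points = 13.6 points.

Winner's surplus: 13.6 points.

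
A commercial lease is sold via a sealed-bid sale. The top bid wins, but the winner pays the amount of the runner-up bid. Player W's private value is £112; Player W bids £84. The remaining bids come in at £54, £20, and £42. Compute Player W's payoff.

Highest competing bid: £54.
Player W's bid £84 is the highest overall, so Player W wins and pays the second-highest bid, £54.
Payoff = value − price = £112 − £54 = £58.

Player W's payoff: £58.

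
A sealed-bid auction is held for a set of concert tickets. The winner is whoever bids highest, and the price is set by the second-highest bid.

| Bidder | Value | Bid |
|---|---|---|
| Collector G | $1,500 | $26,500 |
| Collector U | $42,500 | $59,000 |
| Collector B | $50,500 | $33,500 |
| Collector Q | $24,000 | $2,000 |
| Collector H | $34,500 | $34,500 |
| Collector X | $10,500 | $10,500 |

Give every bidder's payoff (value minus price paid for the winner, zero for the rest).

Ranking the bids: Collector U $59,000; Collector H $34,500; Collector B $33,500; Collector G $26,500; Collector X $10,500; Collector Q $2,000.
Collector U has the top bid and wins; the price is the second-highest bid, $34,500.
Collector U's payoff = $42,500 − $34,500 = $8,000. All other bidders lose, so their payoff is 0.

Collector G $0, Collector U $8,000, Collector B $0, Collector Q $0, Collector H $0, Collector X $0.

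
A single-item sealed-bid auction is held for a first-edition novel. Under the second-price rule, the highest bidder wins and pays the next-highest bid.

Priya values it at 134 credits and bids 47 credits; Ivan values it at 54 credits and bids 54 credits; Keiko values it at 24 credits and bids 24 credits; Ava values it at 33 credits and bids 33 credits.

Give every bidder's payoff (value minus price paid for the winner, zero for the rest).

Ordered from highest: Ivan 54 credits; Priya 47 credits; Ava 33 credits; Keiko 24 credits.
Ivan has the top bid and wins; the price is the second-highest bid, 47 credits.
Ivan's payoff = 54 credits − 47 credits = 7 credits. All other bidders lose, so their payoff is 0.

Payoffs: Priya 0 credits, Ivan 7 credits, Keiko 0 credits, Ava 0 credits.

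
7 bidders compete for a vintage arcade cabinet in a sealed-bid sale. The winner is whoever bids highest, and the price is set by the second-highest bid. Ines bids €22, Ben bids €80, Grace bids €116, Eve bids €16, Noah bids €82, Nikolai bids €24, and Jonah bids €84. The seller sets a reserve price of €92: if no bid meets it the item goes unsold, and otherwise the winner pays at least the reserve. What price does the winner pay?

Bids in descending order: Grace €116; Jonah €84; Noah €82; Ben €80; Nikolai €24; Ines €22; Eve €16.
Grace has the highest bid, so Grace wins.
The second-highest bid is €84, but the reserve €92 is higher, so the price is the reserve.

€92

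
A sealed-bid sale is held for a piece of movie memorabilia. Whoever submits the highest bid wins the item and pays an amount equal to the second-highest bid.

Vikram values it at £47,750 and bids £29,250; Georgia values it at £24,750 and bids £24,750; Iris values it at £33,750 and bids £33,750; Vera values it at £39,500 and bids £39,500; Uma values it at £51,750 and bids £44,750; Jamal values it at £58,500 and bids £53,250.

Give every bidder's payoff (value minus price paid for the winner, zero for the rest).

Vikram £0, Georgia £0, Iris £0, Vera £0, Uma £0, Jamal £13,750.

Bids in descending order: Jamal £53,250 > Uma £44,750 > Vera £39,500 > Iris £33,750 > Vikram £29,250 > Georgia £24,750.
Jamal has the top bid and wins; the price is the second-highest bid, £44,750.
Jamal's payoff = £58,500 − £44,750 = £13,750. All other bidders lose, so their payoff is 0.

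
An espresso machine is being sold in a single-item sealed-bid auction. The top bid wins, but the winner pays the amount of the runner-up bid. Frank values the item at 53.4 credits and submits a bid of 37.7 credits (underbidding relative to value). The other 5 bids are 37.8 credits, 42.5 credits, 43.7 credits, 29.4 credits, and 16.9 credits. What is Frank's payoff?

Payoff = 0.0 credits.

Highest competing bid: 43.7 credits.
Frank's bid 37.7 credits is not the highest, so Frank loses, pays nothing, and earns zero payoff.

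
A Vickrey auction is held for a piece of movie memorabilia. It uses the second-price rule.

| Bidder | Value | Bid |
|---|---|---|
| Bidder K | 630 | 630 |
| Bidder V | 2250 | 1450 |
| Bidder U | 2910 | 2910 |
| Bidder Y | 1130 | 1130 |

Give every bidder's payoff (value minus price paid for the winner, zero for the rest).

Ordered from highest: Bidder U 2910, then Bidder V 1450, then Bidder Y 1130, then Bidder K 630.
Bidder U has the top bid and wins; the price is the second-highest bid, 1450.
Bidder U's payoff = 2910 − 1450 = 1460. All other bidders lose, so their payoff is 0.

Payoffs: Bidder K 0, Bidder V 0, Bidder U 1460, Bidder Y 0.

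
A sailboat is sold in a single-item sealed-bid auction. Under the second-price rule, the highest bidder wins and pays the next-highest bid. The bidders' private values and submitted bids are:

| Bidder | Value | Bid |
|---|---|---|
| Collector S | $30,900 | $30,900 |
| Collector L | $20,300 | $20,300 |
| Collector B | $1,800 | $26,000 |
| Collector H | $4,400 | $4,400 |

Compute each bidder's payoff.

Payoffs: Collector S $4,900, Collector L $0, Collector B $0, Collector H $0.

Ranking the bids: Collector S $30,900; Collector B $26,000; Collector L $20,300; Collector H $4,400.
Collector S has the top bid and wins; the price is the second-highest bid, $26,000.
Collector S's payoff = $30,900 − $26,000 = $4,900. All other bidders lose, so their payoff is 0.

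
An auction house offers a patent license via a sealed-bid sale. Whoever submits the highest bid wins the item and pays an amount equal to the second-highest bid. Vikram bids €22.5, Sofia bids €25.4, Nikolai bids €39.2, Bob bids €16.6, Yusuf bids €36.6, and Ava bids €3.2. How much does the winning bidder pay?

The winner pays €36.6.

Ordered from highest: Nikolai €39.2, then Yusuf €36.6, then Sofia €25.4, then Vikram €22.5, then Bob €16.6, then Ava €3.2.
Nikolai has the highest bid, so Nikolai wins.
The second-highest bid is €36.6, so that is what Nikolai pays.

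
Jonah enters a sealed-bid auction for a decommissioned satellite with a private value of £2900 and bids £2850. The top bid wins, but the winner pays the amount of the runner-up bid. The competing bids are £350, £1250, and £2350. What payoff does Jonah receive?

£550

Highest competing bid: £2350.
Jonah's bid £2850 is the highest overall, so Jonah wins and pays the second-highest bid, £2350.
Payoff = value − price = £2900 − £2350 = £550.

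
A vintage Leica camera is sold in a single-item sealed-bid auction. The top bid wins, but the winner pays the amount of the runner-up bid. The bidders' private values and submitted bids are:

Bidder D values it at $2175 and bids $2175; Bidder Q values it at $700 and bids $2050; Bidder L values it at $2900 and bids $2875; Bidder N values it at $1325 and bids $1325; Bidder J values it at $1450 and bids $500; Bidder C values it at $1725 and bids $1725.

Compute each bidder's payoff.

Bidder D $0, Bidder Q $0, Bidder L $725, Bidder N $0, Bidder J $0, Bidder C $0.

Ranking the bids: Bidder L $2875; Bidder D $2175; Bidder Q $2050; Bidder C $1725; Bidder N $1325; Bidder J $500.
Bidder L has the top bid and wins; the price is the second-highest bid, $2175.
Bidder L's payoff = $2900 − $2175 = $725. All other bidders lose, so their payoff is 0.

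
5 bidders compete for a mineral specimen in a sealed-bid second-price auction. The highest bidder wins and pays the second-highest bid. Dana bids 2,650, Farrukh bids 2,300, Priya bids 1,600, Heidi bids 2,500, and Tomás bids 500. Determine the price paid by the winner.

2,500

Bids in descending order: Dana 2,650, then Heidi 2,500, then Farrukh 2,300, then Priya 1,600, then Tomás 500.
Dana has the highest bid, so Dana wins.
The second-highest bid is 2,500, so that is what Dana pays.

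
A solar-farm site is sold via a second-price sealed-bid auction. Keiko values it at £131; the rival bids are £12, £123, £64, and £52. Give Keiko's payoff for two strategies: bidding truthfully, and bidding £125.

The highest competing bid is £123.
Bidding truthfully at £131: Keiko has the top bid, wins, and pays the second-highest bid £123. Payoff = £131 − £123 = £8.
Bidding £125: Keiko has the top bid, wins, and pays the second-highest bid £123. Payoff = £131 − £123 = £8.
The bid only affects whether you win, not the price — here both bids land on the same side of the top rival bid, so the deviation is payoff-neutral.

Truthful: £8; alternative: £8.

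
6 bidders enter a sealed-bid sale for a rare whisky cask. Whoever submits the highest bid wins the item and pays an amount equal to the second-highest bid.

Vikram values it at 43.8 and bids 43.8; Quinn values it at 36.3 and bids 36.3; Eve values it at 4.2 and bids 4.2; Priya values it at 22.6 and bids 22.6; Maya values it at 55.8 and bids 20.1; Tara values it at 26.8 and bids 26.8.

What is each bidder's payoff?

Ordered from highest: Vikram 43.8, then Quinn 36.3, then Tara 26.8, then Priya 22.6, then Maya 20.1, then Eve 4.2.
Vikram has the top bid and wins; the price is the second-highest bid, 36.3.
Vikram's payoff = 43.8 − 36.3 = 7.5. All other bidders lose, so their payoff is 0.

Payoffs: Vikram 7.5, Quinn 0.0, Eve 0.0, Priya 0.0, Maya 0.0, Tara 0.0.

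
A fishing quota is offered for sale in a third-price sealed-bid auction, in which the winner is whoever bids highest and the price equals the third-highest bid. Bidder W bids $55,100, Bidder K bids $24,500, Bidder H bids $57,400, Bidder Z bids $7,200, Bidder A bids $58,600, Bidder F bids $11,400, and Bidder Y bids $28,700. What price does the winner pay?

Bids in descending order: Bidder A $58,600, then Bidder H $57,400, then Bidder W $55,100, then Bidder Y $28,700, then Bidder K $24,500, then Bidder F $11,400, then Bidder Z $7,200.
Bidder A is the highest bidder, so Bidder A wins.
Under the third-price rule, the price is the third-highest bid: $55,100.

The winner pays $55,100.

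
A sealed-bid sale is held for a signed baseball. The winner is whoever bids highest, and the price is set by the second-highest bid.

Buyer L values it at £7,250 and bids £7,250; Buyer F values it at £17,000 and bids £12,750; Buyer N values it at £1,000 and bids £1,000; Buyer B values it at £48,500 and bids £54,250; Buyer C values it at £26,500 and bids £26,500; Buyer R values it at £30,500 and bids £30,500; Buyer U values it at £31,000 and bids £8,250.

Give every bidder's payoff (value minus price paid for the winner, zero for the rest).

Payoffs: Buyer L £0, Buyer F £0, Buyer N £0, Buyer B £18,000, Buyer C £0, Buyer R £0, Buyer U £0.

Ranking the bids: Buyer B £54,250, then Buyer R £30,500, then Buyer C £26,500, then Buyer F £12,750, then Buyer U £8,250, then Buyer L £7,250, then Buyer N £1,000.
Buyer B has the top bid and wins; the price is the second-highest bid, £30,500.
Buyer B's payoff = £48,500 − £30,500 = £18,000. All other bidders lose, so their payoff is 0.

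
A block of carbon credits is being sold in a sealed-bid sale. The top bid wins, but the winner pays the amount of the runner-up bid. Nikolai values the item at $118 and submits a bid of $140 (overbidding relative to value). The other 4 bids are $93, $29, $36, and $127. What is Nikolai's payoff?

Nikolai's payoff: -$9.

Highest competing bid: $127.
Nikolai's bid $140 is the highest overall, so Nikolai wins and pays the second-highest bid, $127.
Payoff = value − price = $118 − $127 = -$9.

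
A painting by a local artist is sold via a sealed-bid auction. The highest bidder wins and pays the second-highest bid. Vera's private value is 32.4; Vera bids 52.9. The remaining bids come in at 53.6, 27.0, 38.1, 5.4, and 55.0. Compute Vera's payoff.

Payoff = 0.0.

Highest competing bid: 55.0.
Vera's bid 52.9 is not the highest, so Vera loses, pays nothing, and earns zero payoff.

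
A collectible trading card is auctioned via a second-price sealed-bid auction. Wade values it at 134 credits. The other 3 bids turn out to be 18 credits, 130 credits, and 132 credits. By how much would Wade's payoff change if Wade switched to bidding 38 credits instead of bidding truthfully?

Payoff change: -2 credits.

The highest competing bid is 132 credits.
Bidding truthfully at 134 credits: Wade has the top bid, wins, and pays the second-highest bid 132 credits. Payoff = 134 credits − 132 credits = 2 credits.
Bidding 38 credits: the top bid is 132 credits (a rival), so Wade loses. Payoff = 0 credits.
Change = 0 credits − 2 credits = -2 credits.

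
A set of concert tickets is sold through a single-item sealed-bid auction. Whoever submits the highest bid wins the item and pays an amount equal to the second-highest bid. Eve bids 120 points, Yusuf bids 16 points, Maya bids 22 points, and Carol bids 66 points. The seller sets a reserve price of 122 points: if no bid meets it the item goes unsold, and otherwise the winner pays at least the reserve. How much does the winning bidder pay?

Ranking the bids: Eve 120 points; Carol 66 points; Maya 22 points; Yusuf 16 points.
The top bid 120 points is below the reserve 122 points, so the item goes unsold and nothing is paid.

unsold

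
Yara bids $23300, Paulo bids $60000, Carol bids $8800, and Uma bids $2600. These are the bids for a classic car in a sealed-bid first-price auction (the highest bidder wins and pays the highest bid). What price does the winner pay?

Sorted high to low: Paulo $60000, then Yara $23300, then Carol $8800, then Uma $2600.
Paulo is the highest bidder, so Paulo wins.
Under the first-price rule, the price is the highest bid: $60000.

$60000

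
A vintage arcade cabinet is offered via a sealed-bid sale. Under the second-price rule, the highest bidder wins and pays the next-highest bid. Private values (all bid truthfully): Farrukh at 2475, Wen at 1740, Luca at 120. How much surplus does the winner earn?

735

Ranking the bids: Farrukh 2475, then Wen 1740, then Luca 120.
Farrukh wins with the top bid and pays the second-highest, 1740.
Surplus = 2475 − 1740 = 735.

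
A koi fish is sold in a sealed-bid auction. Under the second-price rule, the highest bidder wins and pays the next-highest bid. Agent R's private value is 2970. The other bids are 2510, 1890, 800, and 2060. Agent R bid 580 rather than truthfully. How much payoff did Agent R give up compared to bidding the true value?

The highest competing bid is 2510.
Bidding truthfully at 2970: Agent R has the top bid, wins, and pays the second-highest bid 2510. Payoff = 2970 − 2510 = 460.
Bidding 580: the top bid is 2510 (a rival), so Agent R loses. Payoff = 0.
Regret = truthful payoff − actual payoff = 460 − 0 = 460.

460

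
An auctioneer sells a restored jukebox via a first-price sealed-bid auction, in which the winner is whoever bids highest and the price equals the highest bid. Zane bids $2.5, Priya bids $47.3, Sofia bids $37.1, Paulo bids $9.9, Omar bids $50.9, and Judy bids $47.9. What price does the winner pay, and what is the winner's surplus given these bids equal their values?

Bids in descending order: Omar $50.9 > Judy $47.9 > Priya $47.3 > Sofia $37.1 > Paulo $9.9 > Zane $2.5.
Omar is the highest bidder, so Omar wins.
Under the first-price rule, the price is the highest bid: $50.9.
Surplus = $50.9 − $50.9 = $0.0.

The winner pays $50.9 for a surplus of $0.0.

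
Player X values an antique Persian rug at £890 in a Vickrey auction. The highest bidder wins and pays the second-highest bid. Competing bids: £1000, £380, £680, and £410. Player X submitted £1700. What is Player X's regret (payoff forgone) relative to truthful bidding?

The highest competing bid is £1000.
Bidding truthfully at £890: the top bid is £1000 (a rival), so Player X loses. Payoff = £0.
Bidding £1700: Player X has the top bid, wins, and pays the second-highest bid £1000. Payoff = £890 − £1000 = -£110.
Regret = truthful payoff − actual payoff = £0 − -£110 = £110.
This is the dominant-strategy logic: truthful bidding weakly beats any alternative.

£110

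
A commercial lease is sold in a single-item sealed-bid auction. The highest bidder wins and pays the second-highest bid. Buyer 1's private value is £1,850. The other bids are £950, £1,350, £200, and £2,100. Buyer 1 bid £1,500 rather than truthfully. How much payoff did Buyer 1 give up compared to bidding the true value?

Regret: £0.

The highest competing bid is £2,100.
Bidding truthfully at £1,850: the top bid is £2,100 (a rival), so Buyer 1 loses. Payoff = £0.
Bidding £1,500: the top bid is £2,100 (a rival), so Buyer 1 loses. Payoff = £0.
Regret = truthful payoff − actual payoff = £0 − £0 = £0.
The bid only affects whether you win, not the price — here both bids land on the same side of the top rival bid, so the deviation is payoff-neutral.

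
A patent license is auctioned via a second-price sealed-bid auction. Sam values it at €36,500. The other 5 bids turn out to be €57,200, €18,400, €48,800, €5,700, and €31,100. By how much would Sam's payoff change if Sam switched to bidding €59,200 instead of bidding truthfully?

The highest competing bid is €57,200.
Bidding truthfully at €36,500: the top bid is €57,200 (a rival), so Sam loses. Payoff = €0.
Bidding €59,200: Sam has the top bid, wins, and pays the second-highest bid €57,200. Payoff = €36,500 − €57,200 = -€20,700.
Change = -€20,700 − €0 = -€20,700.
Deviating from a truthful bid can only lose payoff in a second-price auction — never gain.

Change in payoff: -€20,700.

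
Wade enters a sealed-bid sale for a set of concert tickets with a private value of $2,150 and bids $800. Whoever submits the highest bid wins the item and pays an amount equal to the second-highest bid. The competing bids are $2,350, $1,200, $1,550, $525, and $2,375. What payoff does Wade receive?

Payoff = $0.

Highest competing bid: $2,375.
Wade's bid $800 is not the highest, so Wade loses, pays nothing, and earns zero payoff.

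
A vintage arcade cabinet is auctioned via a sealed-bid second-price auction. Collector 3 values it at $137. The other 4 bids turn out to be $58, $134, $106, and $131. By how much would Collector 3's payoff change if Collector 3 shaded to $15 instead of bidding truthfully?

The highest competing bid is $134.
Bidding truthfully at $137: Collector 3 has the top bid, wins, and pays the second-highest bid $134. Payoff = $137 − $134 = $3.
Bidding $15: the top bid is $134 (a rival), so Collector 3 loses. Payoff = $0.
Change = $0 − $3 = -$3.
Deviating from a truthful bid can only lose payoff in a second-price auction — never gain.

-$3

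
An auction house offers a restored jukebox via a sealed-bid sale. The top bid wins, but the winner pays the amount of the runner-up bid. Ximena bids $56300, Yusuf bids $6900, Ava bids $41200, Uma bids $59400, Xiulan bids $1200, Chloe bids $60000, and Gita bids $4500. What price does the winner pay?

Sorted high to low: Chloe $60000, then Uma $59400, then Ximena $56300, then Ava $41200, then Yusuf $6900, then Gita $4500, then Xiulan $1200.
Chloe has the highest bid, so Chloe wins.
The second-highest bid is $59400, so that is what Chloe pays.

$59400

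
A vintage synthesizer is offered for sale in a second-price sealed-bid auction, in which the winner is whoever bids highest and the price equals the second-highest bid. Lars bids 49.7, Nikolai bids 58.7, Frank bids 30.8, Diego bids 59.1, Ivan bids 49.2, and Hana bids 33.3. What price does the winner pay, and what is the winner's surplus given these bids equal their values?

Bids in descending order: Diego 59.1 > Nikolai 58.7 > Lars 49.7 > Ivan 49.2 > Hana 33.3 > Frank 30.8.
Diego is the highest bidder, so Diego wins.
Under the second-price rule, the price is the second-highest bid: 58.7.
Surplus = 59.1 − 58.7 = 0.4.

Price 58.7; surplus 0.4.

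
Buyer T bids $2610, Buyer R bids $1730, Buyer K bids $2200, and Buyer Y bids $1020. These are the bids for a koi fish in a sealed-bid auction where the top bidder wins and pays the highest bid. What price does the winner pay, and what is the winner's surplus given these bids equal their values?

Bids in descending order: Buyer T $2610 > Buyer K $2200 > Buyer R $1730 > Buyer Y $1020.
Buyer T is the highest bidder, so Buyer T wins.
Under the first-price rule, the price is the highest bid: $2610.
Surplus = $2610 − $2610 = $0.

Price $2610; surplus $0.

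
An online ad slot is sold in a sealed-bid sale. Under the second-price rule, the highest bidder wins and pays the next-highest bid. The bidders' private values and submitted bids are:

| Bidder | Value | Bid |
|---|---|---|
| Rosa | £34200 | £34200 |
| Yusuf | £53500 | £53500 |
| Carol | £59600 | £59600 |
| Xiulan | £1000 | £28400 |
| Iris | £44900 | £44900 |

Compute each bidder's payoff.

Payoffs: Rosa £0, Yusuf £0, Carol £6100, Xiulan £0, Iris £0.

Ranking the bids: Carol £59600, then Yusuf £53500, then Iris £44900, then Rosa £34200, then Xiulan £28400.
Carol has the top bid and wins; the price is the second-highest bid, £53500.
Carol's payoff = £59600 − £53500 = £6100. All other bidders lose, so their payoff is 0.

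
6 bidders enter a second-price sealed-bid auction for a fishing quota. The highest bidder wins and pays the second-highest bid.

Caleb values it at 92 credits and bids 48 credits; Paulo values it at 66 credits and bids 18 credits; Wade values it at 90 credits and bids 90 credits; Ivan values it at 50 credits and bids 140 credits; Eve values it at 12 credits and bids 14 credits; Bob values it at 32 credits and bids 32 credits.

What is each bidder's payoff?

Sorted high to low: Ivan 140 credits, then Wade 90 credits, then Caleb 48 credits, then Bob 32 credits, then Paulo 18 credits, then Eve 14 credits.
Ivan has the top bid and wins; the price is the second-highest bid, 90 credits.
Ivan's payoff = 50 credits − 90 credits = -40 credits. All other bidders lose, so their payoff is 0.

Caleb 0 credits, Paulo 0 credits, Wade 0 credits, Ivan -40 credits, Eve 0 credits, Bob 0 credits.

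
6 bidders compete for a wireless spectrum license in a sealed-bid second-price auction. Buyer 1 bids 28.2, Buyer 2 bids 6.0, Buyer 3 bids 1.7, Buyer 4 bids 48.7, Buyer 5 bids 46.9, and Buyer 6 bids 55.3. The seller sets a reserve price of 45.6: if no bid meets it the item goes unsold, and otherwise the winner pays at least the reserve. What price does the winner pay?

48.7

Ordered from highest: Buyer 6 55.3, then Buyer 4 48.7, then Buyer 5 46.9, then Buyer 1 28.2, then Buyer 2 6.0, then Buyer 3 1.7.
Buyer 6 has the highest bid, so Buyer 6 wins.
The second-highest bid is 48.7, which exceeds the reserve, so that sets the price.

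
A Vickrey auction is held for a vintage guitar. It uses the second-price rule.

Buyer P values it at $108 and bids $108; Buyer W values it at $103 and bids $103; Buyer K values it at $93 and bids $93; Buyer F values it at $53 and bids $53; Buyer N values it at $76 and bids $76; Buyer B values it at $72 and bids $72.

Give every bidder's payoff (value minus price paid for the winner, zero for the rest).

Ranking the bids: Buyer P $108 > Buyer W $103 > Buyer K $93 > Buyer N $76 > Buyer B $72 > Buyer F $53.
Buyer P has the top bid and wins; the price is the second-highest bid, $103.
Buyer P's payoff = $108 − $103 = $5. All other bidders lose, so their payoff is 0.

Buyer P $5, Buyer W $0, Buyer K $0, Buyer F $0, Buyer N $0, Buyer B $0.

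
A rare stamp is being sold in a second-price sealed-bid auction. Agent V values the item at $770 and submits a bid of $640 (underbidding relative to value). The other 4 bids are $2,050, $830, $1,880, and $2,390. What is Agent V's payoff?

Highest competing bid: $2,390.
Agent V's bid $640 is not the highest, so Agent V loses, pays nothing, and earns zero payoff.

Agent V's payoff: $0.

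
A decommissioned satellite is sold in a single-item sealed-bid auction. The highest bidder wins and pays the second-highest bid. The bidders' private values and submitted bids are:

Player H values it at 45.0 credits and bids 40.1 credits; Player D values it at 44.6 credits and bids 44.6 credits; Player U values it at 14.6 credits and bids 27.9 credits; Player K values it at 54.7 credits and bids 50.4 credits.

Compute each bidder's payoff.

Payoffs: Player H 0.0 credits, Player D 0.0 credits, Player U 0.0 credits, Player K 10.1 credits.

Sorted high to low: Player K 50.4 credits, then Player D 44.6 credits, then Player H 40.1 credits, then Player U 27.9 credits.
Player K has the top bid and wins; the price is the second-highest bid, 44.6 credits.
Player K's payoff = 54.7 credits − 44.6 credits = 10.1 credits. All other bidders lose, so their payoff is 0.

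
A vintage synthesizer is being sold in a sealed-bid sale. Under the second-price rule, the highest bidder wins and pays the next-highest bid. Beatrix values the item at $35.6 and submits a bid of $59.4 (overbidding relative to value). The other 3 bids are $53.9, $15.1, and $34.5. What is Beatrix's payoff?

Highest competing bid: $53.9.
Beatrix's bid $59.4 is the highest overall, so Beatrix wins and pays the second-highest bid, $53.9.
Payoff = value − price = $35.6 − $53.9 = -$18.3.

-$18.3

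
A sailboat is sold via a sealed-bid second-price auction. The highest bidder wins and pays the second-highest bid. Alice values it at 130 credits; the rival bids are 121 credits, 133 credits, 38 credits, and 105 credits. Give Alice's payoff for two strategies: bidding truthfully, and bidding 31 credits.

Truthful: 0 credits; alternative: 0 credits.

The highest competing bid is 133 credits.
Bidding truthfully at 130 credits: the top bid is 133 credits (a rival), so Alice loses. Payoff = 0 credits.
Bidding 31 credits: the top bid is 133 credits (a rival), so Alice loses. Payoff = 0 credits.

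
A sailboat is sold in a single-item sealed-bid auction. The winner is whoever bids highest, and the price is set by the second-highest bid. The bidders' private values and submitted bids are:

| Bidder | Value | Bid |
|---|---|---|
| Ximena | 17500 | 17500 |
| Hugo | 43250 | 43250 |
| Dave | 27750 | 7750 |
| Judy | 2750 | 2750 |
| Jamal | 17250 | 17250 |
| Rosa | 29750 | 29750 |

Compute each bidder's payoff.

Sorted high to low: Hugo 43250, then Rosa 29750, then Ximena 17500, then Jamal 17250, then Dave 7750, then Judy 2750.
Hugo has the top bid and wins; the price is the second-highest bid, 29750.
Hugo's payoff = 43250 − 29750 = 13500. All other bidders lose, so their payoff is 0.

Ximena 0, Hugo 13500, Dave 0, Judy 0, Jamal 0, Rosa 0.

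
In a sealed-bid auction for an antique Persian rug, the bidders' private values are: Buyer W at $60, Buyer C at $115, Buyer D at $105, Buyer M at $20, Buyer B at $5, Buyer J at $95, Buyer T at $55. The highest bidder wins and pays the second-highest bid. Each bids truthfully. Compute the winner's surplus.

Sorted high to low: Buyer C $115 > Buyer D $105 > Buyer J $95 > Buyer W $60 > Buyer T $55 > Buyer M $20 > Buyer B $5.
Buyer C wins with the top bid and pays the second-highest, $105.
Surplus = $115 − $105 = $10.

Surplus = $10.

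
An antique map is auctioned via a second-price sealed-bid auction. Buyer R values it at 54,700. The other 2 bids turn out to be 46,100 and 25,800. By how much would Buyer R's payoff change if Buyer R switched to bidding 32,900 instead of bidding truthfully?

The highest competing bid is 46,100.
Bidding truthfully at 54,700: Buyer R has the top bid, wins, and pays the second-highest bid 46,100. Payoff = 54,700 − 46,100 = 8,600.
Bidding 32,900: the top bid is 46,100 (a rival), so Buyer R loses. Payoff = 0.
Change = 0 − 8,600 = -8,600.

Change in payoff: -8,600.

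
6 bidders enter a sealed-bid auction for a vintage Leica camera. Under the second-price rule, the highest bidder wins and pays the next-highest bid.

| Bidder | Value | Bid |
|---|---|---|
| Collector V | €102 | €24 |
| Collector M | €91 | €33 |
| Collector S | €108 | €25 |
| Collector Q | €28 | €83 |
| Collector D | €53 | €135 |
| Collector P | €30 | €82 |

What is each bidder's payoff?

Payoffs: Collector V €0, Collector M €0, Collector S €0, Collector Q €0, Collector D -€30, Collector P €0.

Ranking the bids: Collector D €135, then Collector Q €83, then Collector P €82, then Collector M €33, then Collector S €25, then Collector V €24.
Collector D has the top bid and wins; the price is the second-highest bid, €83.
Collector D's payoff = €53 − €83 = -€30. All other bidders lose, so their payoff is 0.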